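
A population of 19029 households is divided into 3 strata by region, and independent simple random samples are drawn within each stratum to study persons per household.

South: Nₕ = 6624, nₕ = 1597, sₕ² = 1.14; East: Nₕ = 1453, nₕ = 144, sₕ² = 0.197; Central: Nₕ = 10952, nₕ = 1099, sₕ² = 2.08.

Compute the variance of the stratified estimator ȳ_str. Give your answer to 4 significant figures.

Var(ȳ_str) = Σₕ Wₕ²(1 − fₕ)sₕ²/nₕ with Wₕ = Nₕ/N, N = 19029.
South: Wₕ = 0.34810027; term = 0.34810027²·(1 − 0.24109300)·1.14/1597 = 6.5644329 × 10^-5.
East: Wₕ = 0.07635714; term = 0.07635714²·(1 − 0.09910530)·0.197/144 = 7.1858321 × 10^-6.
Central: Wₕ = 0.57554259; term = 0.57554259²·(1 − 0.10034697)·2.08/1099 = 5.6402146 × 10^-4.
Sum = 6.3685162 × 10^-4.

6.369 × 10^-4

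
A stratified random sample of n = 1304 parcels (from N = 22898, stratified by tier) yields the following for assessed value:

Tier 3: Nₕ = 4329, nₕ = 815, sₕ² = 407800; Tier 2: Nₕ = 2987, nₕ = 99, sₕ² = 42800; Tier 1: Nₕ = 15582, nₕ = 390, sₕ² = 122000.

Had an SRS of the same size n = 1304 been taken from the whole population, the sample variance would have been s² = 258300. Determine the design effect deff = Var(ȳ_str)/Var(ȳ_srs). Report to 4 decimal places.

Var(ȳ_str) = Σ Wₕ²(1−fₕ)sₕ²/nₕ with Wₕ = Nₕ/22898:
  Tier 3: (4329/22898)²·(1−815/4329)·407800/815 = 14.517233
  Tier 2: (2987/22898)²·(1−99/2987)·42800/99 = 7.1128866
  Tier 1: (15582/22898)²·(1−390/15582)·122000/390 = 141.23368
  → Var(ȳ_str) = 162.8638.
Var(ȳ_srs) = (1 − 1304/22898)·258300/1304 = 186.80236.
deff = 162.8638 / 186.80236 = 0.8719.

0.8719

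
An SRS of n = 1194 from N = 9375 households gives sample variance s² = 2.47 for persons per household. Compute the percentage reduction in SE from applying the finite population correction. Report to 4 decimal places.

6.5848

f = n/N = 1194/9375 = 0.12736000.
SE_no-fpc = √(s²/n) = 0.045482708; SE_fpc = √((1−f)s²/n) = 0.042487764.
Ratio = √(1−f) = 0.93415202. Reduction = 100·(1 − 0.93415202) = 6.5848%.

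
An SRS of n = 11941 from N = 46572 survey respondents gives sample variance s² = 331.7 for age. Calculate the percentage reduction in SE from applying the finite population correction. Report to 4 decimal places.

13.7677

f = n/N = 11941/46572 = 0.25639869.
SE_no-fpc = √(s²/n) = 0.16666806; SE_fpc = √((1−f)s²/n) = 0.14372174.
Ratio = √(1−f) = 0.86232320. Reduction = 100·(1 − 0.86232320) = 13.7677%.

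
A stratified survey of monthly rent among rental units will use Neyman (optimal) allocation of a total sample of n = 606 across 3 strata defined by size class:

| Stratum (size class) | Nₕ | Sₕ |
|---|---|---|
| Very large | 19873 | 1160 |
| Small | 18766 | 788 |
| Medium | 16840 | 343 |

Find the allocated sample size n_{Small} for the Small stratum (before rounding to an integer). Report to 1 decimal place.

Neyman allocation: nₕ = n·NₕSₕ / Σⱼ NⱼSⱼ.
Σ NⱼSⱼ = 19873·1160 + 18766·788 + 16840·343 = 4.3616408 × 10^7.
n_{Small} = 606·18766·788 / (4.3616408 × 10^7) = 205.5.

205.5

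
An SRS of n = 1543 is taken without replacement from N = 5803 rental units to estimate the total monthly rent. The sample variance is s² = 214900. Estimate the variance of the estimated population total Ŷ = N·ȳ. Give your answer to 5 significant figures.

3.4430 × 10^9

Var(Ŷ) = N²·Var(ȳ) = N²·(1 − n/N)·s²/n.
f = 1543/5803 = 0.26589695; Var(ȳ) = 0.73410305·214900/1543 = 102.24157.
Var(Ŷ) = 5803² · 102.24157 = 3.4429653 × 10^9.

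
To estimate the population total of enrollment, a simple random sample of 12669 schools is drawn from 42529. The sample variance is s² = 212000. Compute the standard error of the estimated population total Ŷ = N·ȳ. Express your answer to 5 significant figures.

Var(Ŷ) = N²·Var(ȳ) = N²·(1 − n/N)·s²/n.
f = 12669/42529 = 0.29789085; Var(ȳ) = 0.70210915·212000/12669 = 11.748926.
Var(Ŷ) = 42529² · 11.748926 = 2.1250469 × 10^10.
SE(Ŷ) = √(2.1250469 × 10^10) = 145780.

145780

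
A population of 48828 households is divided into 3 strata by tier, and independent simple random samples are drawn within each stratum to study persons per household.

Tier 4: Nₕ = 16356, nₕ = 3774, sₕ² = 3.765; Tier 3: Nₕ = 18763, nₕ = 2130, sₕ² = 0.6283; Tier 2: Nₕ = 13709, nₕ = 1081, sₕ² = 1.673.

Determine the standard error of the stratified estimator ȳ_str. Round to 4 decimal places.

0.0154

Var(ȳ_str) = Σₕ Wₕ²(1 − fₕ)sₕ²/nₕ with Wₕ = Nₕ/N, N = 48828.
Tier 4: Wₕ = 0.33497174; term = 0.33497174²·(1 − 0.23074101)·3.765/3774 = 8.6109684 × 10^-5.
Tier 3: Wₕ = 0.38426722; term = 0.38426722²·(1 − 0.11352129)·0.6283/2130 = 3.8612014 × 10^-5.
Tier 2: Wₕ = 0.28076104; term = 0.28076104²·(1 − 0.07885331)·1.673/1081 = 1.1237578 × 10^-4.
Sum = 2.3709748 × 10^-4.
SE = √(2.3709748 × 10^-4) = 0.0154.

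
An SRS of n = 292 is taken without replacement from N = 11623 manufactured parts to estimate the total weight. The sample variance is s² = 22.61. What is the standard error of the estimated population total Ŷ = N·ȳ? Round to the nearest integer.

3193

Var(Ŷ) = N²·Var(ȳ) = N²·(1 − n/N)·s²/n.
f = 292/11623 = 0.02512260; Var(ȳ) = 0.97487740·22.61/292 = 0.075486226.
Var(Ŷ) = 11623² · 0.075486226 = 1.0197746 × 10^7.
SE(Ŷ) = √(1.0197746 × 10^7) = 3193.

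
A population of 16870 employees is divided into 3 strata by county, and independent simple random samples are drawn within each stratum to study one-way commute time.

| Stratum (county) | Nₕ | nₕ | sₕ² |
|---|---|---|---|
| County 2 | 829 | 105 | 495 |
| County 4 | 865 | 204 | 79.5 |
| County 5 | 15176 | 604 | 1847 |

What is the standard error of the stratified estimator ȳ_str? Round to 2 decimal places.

1.54

Var(ȳ_str) = Σₕ Wₕ²(1 − fₕ)sₕ²/nₕ with Wₕ = Nₕ/N, N = 16870.
County 2: Wₕ = 0.04914049; term = 0.04914049²·(1 − 0.12665862)·495/105 = 0.0099421161.
County 4: Wₕ = 0.05127445; term = 0.05127445²·(1 − 0.23583815)·79.5/204 = 7.8293258 × 10^-4.
County 5: Wₕ = 0.89958506; term = 0.89958506²·(1 − 0.03979968)·1847/604 = 2.3761632.
Sum = 2.3868882.
SE = √(2.3868882) = 1.54.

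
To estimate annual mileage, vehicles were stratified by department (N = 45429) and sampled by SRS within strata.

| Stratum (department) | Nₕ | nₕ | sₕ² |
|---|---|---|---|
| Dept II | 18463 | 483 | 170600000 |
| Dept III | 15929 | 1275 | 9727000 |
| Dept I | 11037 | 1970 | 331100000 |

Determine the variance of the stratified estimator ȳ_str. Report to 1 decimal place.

65826.8

Var(ȳ_str) = Σₕ Wₕ²(1 − fₕ)sₕ²/nₕ with Wₕ = Nₕ/N, N = 45429.
Dept II: Wₕ = 0.40641440; term = 0.40641440²·(1 − 0.02616043)·170600000/483 = 56814.279.
Dept III: Wₕ = 0.35063506; term = 0.35063506²·(1 − 0.08004269)·9727000/1275 = 862.87339.
Dept I: Wₕ = 0.24295054; term = 0.24295054²·(1 − 0.17849053)·331100000/1970 = 8149.6932.
Sum = 65826.846.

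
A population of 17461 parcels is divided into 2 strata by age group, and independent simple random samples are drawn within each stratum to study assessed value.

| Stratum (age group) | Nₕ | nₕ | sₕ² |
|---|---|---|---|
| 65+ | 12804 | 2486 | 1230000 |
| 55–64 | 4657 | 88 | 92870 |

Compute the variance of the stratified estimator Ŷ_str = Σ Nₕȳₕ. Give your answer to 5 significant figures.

8.7820 × 10^10

Var(Ŷ_str) = Σₕ Nₕ²(1 − fₕ)sₕ²/nₕ.
65+: 12804²·(1 − 2486/12804)·1230000/2486 = 6.5364987 × 10^10.
55–64: 4657²·(1 − 88/4657)·92870/88 = 2.2455368 × 10^10.
Sum = 8.7820355 × 10^10.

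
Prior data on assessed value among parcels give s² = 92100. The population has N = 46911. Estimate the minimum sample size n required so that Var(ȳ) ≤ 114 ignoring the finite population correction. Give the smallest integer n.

Without fpc, n₀ = s²/D = 92100/114 = 807.8947.
Rounding up, n = 808.

808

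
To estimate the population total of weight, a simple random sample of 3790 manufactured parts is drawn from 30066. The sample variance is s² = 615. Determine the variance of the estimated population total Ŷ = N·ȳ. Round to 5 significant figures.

Var(Ŷ) = N²·Var(ȳ) = N²·(1 − n/N)·s²/n.
f = 3790/30066 = 0.12605601; Var(ȳ) = 0.87394399·615/3790 = 0.14181413.
Var(Ŷ) = 30066² · 0.14181413 = 1.2819492 × 10^8.

1.2819 × 10^8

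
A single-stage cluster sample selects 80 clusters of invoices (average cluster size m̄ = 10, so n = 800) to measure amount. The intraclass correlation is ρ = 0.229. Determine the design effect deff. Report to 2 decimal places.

3.06

deff = 1 + (10 − 1)·0.229 = 1 + 2.061 = 3.061.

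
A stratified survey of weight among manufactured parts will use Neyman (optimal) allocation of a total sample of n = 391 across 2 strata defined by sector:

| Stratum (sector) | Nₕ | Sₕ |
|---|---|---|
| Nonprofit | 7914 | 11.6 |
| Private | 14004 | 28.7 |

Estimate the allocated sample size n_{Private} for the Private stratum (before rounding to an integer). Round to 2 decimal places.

Neyman allocation: nₕ = n·NₕSₕ / Σⱼ NⱼSⱼ.
Σ NⱼSⱼ = 7914·11.6 + 14004·28.7 = 493717.2.
n_{Private} = 391·14004·28.7 / 493717.2 = 318.30.

318.30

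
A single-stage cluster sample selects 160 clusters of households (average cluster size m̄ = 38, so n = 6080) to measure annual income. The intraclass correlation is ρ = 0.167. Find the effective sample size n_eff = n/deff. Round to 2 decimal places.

deff = 1 + (38 − 1)·0.167 = 1 + 6.179 = 7.179.
n_eff = 6080 / 7.179 = 846.91.

846.91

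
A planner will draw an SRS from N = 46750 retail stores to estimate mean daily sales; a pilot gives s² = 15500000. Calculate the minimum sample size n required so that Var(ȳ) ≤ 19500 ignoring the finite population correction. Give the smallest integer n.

Without fpc, n₀ = s²/D = 15500000/19500 = 794.8718.
Rounding up, n = 795.

795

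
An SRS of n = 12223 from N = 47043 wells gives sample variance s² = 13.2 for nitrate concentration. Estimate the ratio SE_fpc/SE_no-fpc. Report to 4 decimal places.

0.8603

f = n/N = 12223/47043 = 0.25982612.
SE_no-fpc = √(s²/n) = 0.032862308; SE_fpc = √((1−f)s²/n) = 0.028272547.
Ratio = √(1−f) = 0.86033359.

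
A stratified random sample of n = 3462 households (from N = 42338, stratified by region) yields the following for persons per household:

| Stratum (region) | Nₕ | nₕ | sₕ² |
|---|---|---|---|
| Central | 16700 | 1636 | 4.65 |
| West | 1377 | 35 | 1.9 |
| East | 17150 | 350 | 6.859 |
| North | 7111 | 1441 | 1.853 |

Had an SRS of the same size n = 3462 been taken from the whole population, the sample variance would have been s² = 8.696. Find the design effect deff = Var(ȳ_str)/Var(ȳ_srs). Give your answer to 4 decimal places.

1.5755

Var(ȳ_str) = Σ Wₕ²(1−fₕ)sₕ²/nₕ with Wₕ = Nₕ/42338:
  Central: (16700/42338)²·(1−1636/16700)·4.65/1636 = 3.9890158 × 10^-4
  West: (1377/42338)²·(1−35/1377)·1.9/35 = 5.5964333 × 10^-5
  East: (17150/42338)²·(1−350/17150)·6.859/350 = 0.0031499633
  North: (7111/42338)²·(1−1441/7111)·1.853/1441 = 2.8924409 × 10^-5
  → Var(ȳ_str) = 0.0036337536.
Var(ȳ_srs) = (1 − 3462/42338)·8.696/3462 = 0.0023064482.
deff = 0.0036337536 / 0.0023064482 = 1.5755.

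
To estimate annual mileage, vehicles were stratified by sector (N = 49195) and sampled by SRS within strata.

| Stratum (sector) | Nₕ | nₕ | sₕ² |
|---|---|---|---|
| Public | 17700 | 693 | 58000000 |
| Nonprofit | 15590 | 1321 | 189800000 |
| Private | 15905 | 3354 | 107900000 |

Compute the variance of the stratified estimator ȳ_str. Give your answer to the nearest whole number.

Var(ȳ_str) = Σₕ Wₕ²(1 − fₕ)sₕ²/nₕ with Wₕ = Nₕ/N, N = 49195.
Public: Wₕ = 0.35979266; term = 0.35979266²·(1 − 0.03915254)·58000000/693 = 10410.074.
Nonprofit: Wₕ = 0.31690212; term = 0.31690212²·(1 − 0.08473380)·189800000/1321 = 13206.603.
Private: Wₕ = 0.32330521; term = 0.32330521²·(1 − 0.21087708)·107900000/3354 = 2653.5572.
Sum = 26270.234.

26270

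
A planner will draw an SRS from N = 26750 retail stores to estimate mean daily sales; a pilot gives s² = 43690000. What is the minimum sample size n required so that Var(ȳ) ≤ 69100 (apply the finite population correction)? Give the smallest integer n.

Without fpc, n₀ = s²/D = 43690000/69100 = 632.2721.
With fpc, (1 − n/N)·s²/n ≤ D requires n ≥ n₀/(1 + n₀/N) = 632.2721/(1 + 632.2721/26750) = 617.6726.
Rounding up, n = 618.

618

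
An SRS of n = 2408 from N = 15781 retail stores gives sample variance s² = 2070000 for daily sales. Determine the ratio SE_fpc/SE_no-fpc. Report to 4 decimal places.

f = n/N = 2408/15781 = 0.15258856.
SE_no-fpc = √(s²/n) = 29.319525; SE_fpc = √((1−f)s²/n) = 26.990075.
Ratio = √(1−f) = 0.92054953.

0.9205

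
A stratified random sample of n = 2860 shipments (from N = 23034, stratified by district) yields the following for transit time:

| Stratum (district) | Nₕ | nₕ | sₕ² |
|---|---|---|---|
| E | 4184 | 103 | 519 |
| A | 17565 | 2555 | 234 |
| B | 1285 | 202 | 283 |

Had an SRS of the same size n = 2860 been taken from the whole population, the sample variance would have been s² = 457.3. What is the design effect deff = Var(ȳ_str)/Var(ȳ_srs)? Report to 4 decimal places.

Var(ȳ_str) = Σ Wₕ²(1−fₕ)sₕ²/nₕ with Wₕ = Nₕ/23034:
  E: (4184/23034)²·(1−103/4184)·519/103 = 0.16216222
  A: (17565/23034)²·(1−2555/17565)·234/2555 = 0.045510863
  B: (1285/23034)²·(1−202/1285)·283/202 = 0.0036747511
  → Var(ȳ_str) = 0.21134783.
Var(ȳ_srs) = (1 − 2860/23034)·457.3/2860 = 0.14004184.
deff = 0.21134783 / 0.14004184 = 1.5092.

1.5092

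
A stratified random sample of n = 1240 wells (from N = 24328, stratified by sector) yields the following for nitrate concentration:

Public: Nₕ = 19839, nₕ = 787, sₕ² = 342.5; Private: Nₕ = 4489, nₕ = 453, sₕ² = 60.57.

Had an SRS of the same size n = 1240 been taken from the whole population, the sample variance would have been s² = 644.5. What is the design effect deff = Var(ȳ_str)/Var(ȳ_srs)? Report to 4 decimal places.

0.5717

Var(ȳ_str) = Σ Wₕ²(1−fₕ)sₕ²/nₕ with Wₕ = Nₕ/24328:
  Public: (19839/24328)²·(1−787/19839)·342.5/787 = 0.27792869
  Private: (4489/24328)²·(1−453/4489)·60.57/453 = 0.0040930525
  → Var(ȳ_str) = 0.28202174.
Var(ȳ_srs) = (1 − 1240/24328)·644.5/1240 = 0.49326596.
deff = 0.28202174 / 0.49326596 = 0.5717.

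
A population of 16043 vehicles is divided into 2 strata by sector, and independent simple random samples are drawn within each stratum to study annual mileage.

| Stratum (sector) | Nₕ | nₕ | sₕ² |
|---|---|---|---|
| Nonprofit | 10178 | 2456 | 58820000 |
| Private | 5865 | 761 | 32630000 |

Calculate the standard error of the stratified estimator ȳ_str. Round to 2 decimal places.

110.91

Var(ȳ_str) = Σₕ Wₕ²(1 − fₕ)sₕ²/nₕ with Wₕ = Nₕ/N, N = 16043.
Nonprofit: Wₕ = 0.63442000; term = 0.63442000²·(1 − 0.24130478)·58820000/2456 = 7313.3732.
Private: Wₕ = 0.36558000; term = 0.36558000²·(1 − 0.12975277)·32630000/761 = 4987.0065.
Sum = 12300.38.
SE = √(12300.38) = 110.91.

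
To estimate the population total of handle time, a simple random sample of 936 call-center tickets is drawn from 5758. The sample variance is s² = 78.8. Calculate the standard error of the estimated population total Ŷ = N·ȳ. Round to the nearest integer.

1529

Var(Ŷ) = N²·Var(ȳ) = N²·(1 − n/N)·s²/n.
f = 936/5758 = 0.16255644; Var(ȳ) = 0.83744356·78.8/936 = 0.070502727.
Var(Ŷ) = 5758² · 0.070502727 = 2.3374872 × 10^6.
SE(Ŷ) = √(2.3374872 × 10^6) = 1529.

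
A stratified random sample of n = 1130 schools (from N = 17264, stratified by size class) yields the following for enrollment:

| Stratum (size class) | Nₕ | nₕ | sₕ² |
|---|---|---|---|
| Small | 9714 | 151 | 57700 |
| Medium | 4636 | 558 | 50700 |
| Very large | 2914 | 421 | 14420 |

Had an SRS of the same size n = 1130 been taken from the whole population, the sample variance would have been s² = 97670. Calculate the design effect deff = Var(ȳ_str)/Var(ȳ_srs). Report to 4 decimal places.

1.5561

Var(ȳ_str) = Σ Wₕ²(1−fₕ)sₕ²/nₕ with Wₕ = Nₕ/17264:
  Small: (9714/17264)²·(1−151/9714)·57700/151 = 119.09904
  Medium: (4636/17264)²·(1−558/4636)·50700/558 = 5.7634371
  Very large: (2914/17264)²·(1−421/2914)·14420/421 = 0.83485708
  → Var(ȳ_str) = 125.69733.
Var(ȳ_srs) = (1 − 1130/17264)·97670/1130 = 80.776191.
deff = 125.69733 / 80.776191 = 1.5561.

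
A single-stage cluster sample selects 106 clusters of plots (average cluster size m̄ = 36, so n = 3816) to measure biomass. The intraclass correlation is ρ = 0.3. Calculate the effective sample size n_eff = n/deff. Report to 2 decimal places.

331.83

deff = 1 + (36 − 1)·0.3 = 1 + 10.5 = 11.5.
n_eff = 3816 / 11.5 = 331.83.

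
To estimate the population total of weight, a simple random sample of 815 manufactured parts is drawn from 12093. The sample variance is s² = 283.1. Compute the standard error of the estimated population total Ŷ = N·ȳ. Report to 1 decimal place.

Var(Ŷ) = N²·Var(ȳ) = N²·(1 − n/N)·s²/n.
f = 815/12093 = 0.06739436; Var(ȳ) = 0.93260564·283.1/815 = 0.32395173.
Var(Ŷ) = 12093² · 0.32395173 = 4.7374911 × 10^7.
SE(Ŷ) = √(4.7374911 × 10^7) = 6882.9.

6882.9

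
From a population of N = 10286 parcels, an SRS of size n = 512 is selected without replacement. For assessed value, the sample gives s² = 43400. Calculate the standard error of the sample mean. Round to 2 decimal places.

8.97

Under SRS without replacement, Var(ȳ) = (1 − f)·s²/n with f = n/N = 512/10286 = 0.04977640.
Var(ȳ) = (1 − 0.04977640)·43400/512 = 0.95022360·84.765625 = 80.546298.
SE(ȳ) = √(80.546298) = 8.97.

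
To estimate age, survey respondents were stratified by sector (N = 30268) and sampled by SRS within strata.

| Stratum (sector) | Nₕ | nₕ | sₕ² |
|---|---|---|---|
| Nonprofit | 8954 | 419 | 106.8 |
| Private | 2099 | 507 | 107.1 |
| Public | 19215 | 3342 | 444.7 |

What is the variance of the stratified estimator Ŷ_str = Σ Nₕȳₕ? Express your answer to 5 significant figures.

6.0770 × 10^7

Var(Ŷ_str) = Σₕ Nₕ²(1 − fₕ)sₕ²/nₕ.
Nonprofit: 8954²·(1 − 419/8954)·106.8/419 = 1.9479502 × 10^7.
Private: 2099²·(1 − 507/2099)·107.1/507 = 705889.97.
Public: 19215²·(1 − 3342/19215)·444.7/3342 = 4.058449 × 10^7.
Sum = 6.0769882 × 10^7.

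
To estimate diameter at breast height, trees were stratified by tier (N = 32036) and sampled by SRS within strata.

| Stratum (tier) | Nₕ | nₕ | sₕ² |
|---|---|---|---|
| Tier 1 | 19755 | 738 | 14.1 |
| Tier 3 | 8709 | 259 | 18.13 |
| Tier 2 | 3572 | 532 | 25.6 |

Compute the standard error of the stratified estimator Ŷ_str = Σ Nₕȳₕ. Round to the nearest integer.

3585

Var(Ŷ_str) = Σₕ Nₕ²(1 − fₕ)sₕ²/nₕ.
Tier 1: 19755²·(1 − 738/19755)·14.1/738 = 7.177642 × 10^6.
Tier 3: 8709²·(1 − 259/8709)·18.13/259 = 5.1513735 × 10^6.
Tier 2: 3572²·(1 − 532/3572)·25.6/532 = 522532.57.
Sum = 1.2851548 × 10^7.
SE = √(1.2851548 × 10^7) = 3585.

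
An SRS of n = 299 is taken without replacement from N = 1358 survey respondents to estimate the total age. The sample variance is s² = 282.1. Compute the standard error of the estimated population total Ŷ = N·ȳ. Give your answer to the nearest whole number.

Var(Ŷ) = N²·Var(ȳ) = N²·(1 − n/N)·s²/n.
f = 299/1358 = 0.22017673; Var(ȳ) = 0.77982327·282.1/299 = 0.7357463.
Var(Ŷ) = 1358² · 0.7357463 = 1.3568368 × 10^6.
SE(Ŷ) = √(1.3568368 × 10^6) = 1165.

1165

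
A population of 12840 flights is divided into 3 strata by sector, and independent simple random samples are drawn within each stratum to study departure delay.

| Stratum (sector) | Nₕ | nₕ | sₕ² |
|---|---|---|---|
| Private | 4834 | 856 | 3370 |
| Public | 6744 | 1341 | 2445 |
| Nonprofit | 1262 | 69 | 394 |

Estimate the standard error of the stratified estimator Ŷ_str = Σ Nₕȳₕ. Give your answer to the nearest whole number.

12278

Var(Ŷ_str) = Σₕ Nₕ²(1 − fₕ)sₕ²/nₕ.
Private: 4834²·(1 − 856/4834)·3370/856 = 7.5705522 × 10^7.
Public: 6744²·(1 − 1341/6744)·2445/1341 = 6.6435868 × 10^7.
Nonprofit: 1262²·(1 − 69/1262)·394/69 = 8.5970001 × 10^6.
Sum = 1.5073839 × 10^8.
SE = √(1.5073839 × 10^8) = 12278.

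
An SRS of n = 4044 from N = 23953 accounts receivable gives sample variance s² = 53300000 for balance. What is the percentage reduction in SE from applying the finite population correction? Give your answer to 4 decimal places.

8.8315

f = n/N = 4044/23953 = 0.16883063.
SE_no-fpc = √(s²/n) = 114.80427; SE_fpc = √((1−f)s²/n) = 104.66532.
Ratio = √(1−f) = 0.91168491. Reduction = 100·(1 − 0.91168491) = 8.8315%.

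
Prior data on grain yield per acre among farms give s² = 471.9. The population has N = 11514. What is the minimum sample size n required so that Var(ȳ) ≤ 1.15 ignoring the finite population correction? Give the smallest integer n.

411

Without fpc, n₀ = s²/D = 471.9/1.15 = 410.3478.
Rounding up, n = 411.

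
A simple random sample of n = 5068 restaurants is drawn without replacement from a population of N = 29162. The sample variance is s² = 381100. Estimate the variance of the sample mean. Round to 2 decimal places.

62.13

Under SRS without replacement, Var(ȳ) = (1 − f)·s²/n with f = n/N = 5068/29162 = 0.17378781.
Var(ȳ) = (1 − 0.17378781)·381100/5068 = 0.82621219·75.197316 = 62.12894.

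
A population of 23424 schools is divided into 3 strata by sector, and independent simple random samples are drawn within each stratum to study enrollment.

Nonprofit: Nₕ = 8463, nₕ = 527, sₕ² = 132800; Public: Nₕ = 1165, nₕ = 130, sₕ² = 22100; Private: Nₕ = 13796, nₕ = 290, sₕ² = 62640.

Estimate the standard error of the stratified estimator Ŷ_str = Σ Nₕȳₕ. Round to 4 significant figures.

239500

Var(Ŷ_str) = Σₕ Nₕ²(1 − fₕ)sₕ²/nₕ.
Nonprofit: 8463²·(1 − 527/8463)·132800/527 = 1.6924407 × 10^10.
Public: 1165²·(1 − 130/1165)·22100/130 = 2.0498175 × 10^8.
Private: 13796²·(1 − 290/13796)·62640/290 = 4.0247016 × 10^10.
Sum = 5.7376405 × 10^10.
SE = √(5.7376405 × 10^10) = 239500.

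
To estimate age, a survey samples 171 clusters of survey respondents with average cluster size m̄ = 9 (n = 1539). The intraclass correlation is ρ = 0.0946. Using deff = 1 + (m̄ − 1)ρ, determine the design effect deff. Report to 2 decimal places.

deff = 1 + (9 − 1)·0.0946 = 1 + 0.7568 = 1.7568.

1.76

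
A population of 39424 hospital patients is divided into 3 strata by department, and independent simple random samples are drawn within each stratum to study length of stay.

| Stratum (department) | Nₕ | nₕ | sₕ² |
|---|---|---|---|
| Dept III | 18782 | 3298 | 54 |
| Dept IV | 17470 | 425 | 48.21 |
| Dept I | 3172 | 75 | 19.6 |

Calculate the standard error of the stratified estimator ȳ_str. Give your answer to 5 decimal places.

0.16263

Var(ȳ_str) = Σₕ Wₕ²(1 − fₕ)sₕ²/nₕ with Wₕ = Nₕ/N, N = 39424.
Dept III: Wₕ = 0.47641031; term = 0.47641031²·(1 − 0.17559365)·54/3298 = 0.0030637035.
Dept IV: Wₕ = 0.44313109; term = 0.44313109²·(1 − 0.02432742)·48.21/425 = 0.021732853.
Dept I: Wₕ = 0.08045860; term = 0.08045860²·(1 − 0.02364439)·19.6/75 = 0.0016517633.
Sum = 0.02644832.
SE = √(0.02644832) = 0.16263.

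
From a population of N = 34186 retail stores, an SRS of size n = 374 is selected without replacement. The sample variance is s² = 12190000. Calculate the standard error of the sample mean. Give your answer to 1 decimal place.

Under SRS without replacement, Var(ȳ) = (1 − f)·s²/n with f = n/N = 374/34186 = 0.01094015.
Var(ȳ) = (1 − 0.01094015)·12190000/374 = 0.98905985·32593.583 = 32237.004.
SE(ȳ) = √(32237.004) = 179.5.

179.5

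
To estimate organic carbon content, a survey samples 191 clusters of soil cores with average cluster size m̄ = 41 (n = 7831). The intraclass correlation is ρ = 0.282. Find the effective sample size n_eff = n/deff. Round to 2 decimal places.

637.70

deff = 1 + (41 − 1)·0.282 = 1 + 11.28 = 12.28.
n_eff = 7831 / 12.28 = 637.70.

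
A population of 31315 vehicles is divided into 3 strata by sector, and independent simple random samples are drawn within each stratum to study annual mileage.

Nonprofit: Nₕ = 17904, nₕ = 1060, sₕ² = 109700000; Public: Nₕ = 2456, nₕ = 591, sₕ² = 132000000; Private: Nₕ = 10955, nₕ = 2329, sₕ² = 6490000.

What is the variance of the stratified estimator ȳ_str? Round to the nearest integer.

Var(ȳ_str) = Σₕ Wₕ²(1 − fₕ)sₕ²/nₕ with Wₕ = Nₕ/N, N = 31315.
Nonprofit: Wₕ = 0.57173878; term = 0.57173878²·(1 − 0.05920465)·109700000/1060 = 31826.672.
Public: Wₕ = 0.07842887; term = 0.07842887²·(1 − 0.24063518)·132000000/591 = 1043.251.
Private: Wₕ = 0.34983235; term = 0.34983235²·(1 − 0.21259699)·6490000/2329 = 268.52963.
Sum = 33138.453.

33138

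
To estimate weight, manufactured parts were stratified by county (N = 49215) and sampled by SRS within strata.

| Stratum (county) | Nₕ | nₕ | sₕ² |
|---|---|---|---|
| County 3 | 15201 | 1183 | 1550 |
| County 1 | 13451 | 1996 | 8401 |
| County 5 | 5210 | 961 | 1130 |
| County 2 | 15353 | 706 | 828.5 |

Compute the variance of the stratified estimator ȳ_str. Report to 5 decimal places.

Var(ȳ_str) = Σₕ Wₕ²(1 − fₕ)sₕ²/nₕ with Wₕ = Nₕ/N, N = 49215.
County 3: Wₕ = 0.30886925; term = 0.30886925²·(1 − 0.07782383)·1550/1183 = 0.11526838.
County 1: Wₕ = 0.27331098; term = 0.27331098²·(1 − 0.14839045)·8401/1996 = 0.26774732.
County 5: Wₕ = 0.10586203; term = 0.10586203²·(1 − 0.18445298)·1130/961 = 0.010746933.
County 2: Wₕ = 0.31195774; term = 0.31195774²·(1 − 0.04598450)·828.5/706 = 0.10895189.
Sum = 0.50271452.

0.50271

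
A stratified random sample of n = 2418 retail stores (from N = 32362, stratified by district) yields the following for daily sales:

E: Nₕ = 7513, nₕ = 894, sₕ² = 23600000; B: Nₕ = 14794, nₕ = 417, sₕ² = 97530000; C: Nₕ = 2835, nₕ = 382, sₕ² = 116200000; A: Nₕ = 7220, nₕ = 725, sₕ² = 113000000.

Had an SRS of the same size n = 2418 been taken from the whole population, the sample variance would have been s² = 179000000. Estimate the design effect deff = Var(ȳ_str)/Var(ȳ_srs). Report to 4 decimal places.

0.8431

Var(ȳ_str) = Σ Wₕ²(1−fₕ)sₕ²/nₕ with Wₕ = Nₕ/32362:
  E: (7513/32362)²·(1−894/7513)·23600000/894 = 1253.4573
  B: (14794/32362)²·(1−417/14794)·97530000/417 = 47499.097
  C: (2835/32362)²·(1−382/2835)·116200000/382 = 2019.8665
  A: (7220/32362)²·(1−725/7220)·113000000/725 = 6978.8857
  → Var(ȳ_str) = 57751.307.
Var(ȳ_srs) = (1 − 2418/32362)·179000000/2418 = 68496.944.
deff = 57751.307 / 68496.944 = 0.8431.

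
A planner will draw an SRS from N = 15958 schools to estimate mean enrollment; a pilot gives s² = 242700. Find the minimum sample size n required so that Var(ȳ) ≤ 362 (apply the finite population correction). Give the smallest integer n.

644

Without fpc, n₀ = s²/D = 242700/362 = 670.4420.
With fpc, (1 − n/N)·s²/n ≤ D requires n ≥ n₀/(1 + n₀/N) = 670.4420/(1 + 670.4420/15958) = 643.4105.
Rounding up, n = 644.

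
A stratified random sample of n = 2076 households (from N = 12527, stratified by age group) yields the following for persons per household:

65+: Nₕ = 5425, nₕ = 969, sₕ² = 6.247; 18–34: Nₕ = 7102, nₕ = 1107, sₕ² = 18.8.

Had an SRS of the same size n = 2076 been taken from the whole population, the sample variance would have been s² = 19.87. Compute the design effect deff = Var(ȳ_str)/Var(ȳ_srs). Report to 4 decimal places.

0.7014

Var(ȳ_str) = Σ Wₕ²(1−fₕ)sₕ²/nₕ with Wₕ = Nₕ/12527:
  65+: (5425/12527)²·(1−969/5425)·6.247/969 = 9.9311262 × 10^-4
  18–34: (7102/12527)²·(1−1107/7102)·18.8/1107 = 0.0046077184
  → Var(ȳ_str) = 0.005600831.
Var(ȳ_srs) = (1 − 2076/12527)·19.87/2076 = 0.0079851171.
deff = 0.005600831 / 0.0079851171 = 0.7014.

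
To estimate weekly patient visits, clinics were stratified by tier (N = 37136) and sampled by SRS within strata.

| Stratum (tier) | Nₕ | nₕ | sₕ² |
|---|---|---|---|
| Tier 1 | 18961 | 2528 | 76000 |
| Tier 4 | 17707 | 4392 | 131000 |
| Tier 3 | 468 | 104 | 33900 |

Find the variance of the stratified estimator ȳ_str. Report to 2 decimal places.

11.93

Var(ȳ_str) = Σₕ Wₕ²(1 − fₕ)sₕ²/nₕ with Wₕ = Nₕ/N, N = 37136.
Tier 1: Wₕ = 0.51058272; term = 0.51058272²·(1 − 0.13332630)·76000/2528 = 6.7924175.
Tier 4: Wₕ = 0.47681495; term = 0.47681495²·(1 − 0.24803750)·131000/4392 = 5.0992332.
Tier 3: Wₕ = 0.01260233; term = 0.01260233²·(1 − 0.22222222)·33900/104 = 0.040264596.
Sum = 11.931915.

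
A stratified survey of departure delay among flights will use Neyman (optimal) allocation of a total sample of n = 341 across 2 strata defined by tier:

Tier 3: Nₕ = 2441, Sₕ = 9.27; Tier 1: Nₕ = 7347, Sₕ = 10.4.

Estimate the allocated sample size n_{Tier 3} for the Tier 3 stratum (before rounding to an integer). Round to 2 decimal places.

77.91

Neyman allocation: nₕ = n·NₕSₕ / Σⱼ NⱼSⱼ.
Σ NⱼSⱼ = 2441·9.27 + 7347·10.4 = 99036.87.
n_{Tier 3} = 341·2441·9.27 / 99036.87 = 77.91.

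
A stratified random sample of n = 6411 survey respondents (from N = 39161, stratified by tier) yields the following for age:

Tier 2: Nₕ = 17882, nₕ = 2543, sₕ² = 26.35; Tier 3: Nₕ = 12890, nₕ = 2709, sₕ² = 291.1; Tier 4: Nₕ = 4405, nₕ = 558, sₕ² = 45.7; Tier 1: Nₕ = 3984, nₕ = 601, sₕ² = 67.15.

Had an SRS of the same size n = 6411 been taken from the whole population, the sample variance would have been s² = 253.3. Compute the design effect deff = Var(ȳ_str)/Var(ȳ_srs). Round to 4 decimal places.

Var(ȳ_str) = Σ Wₕ²(1−fₕ)sₕ²/nₕ with Wₕ = Nₕ/39161:
  Tier 2: (17882/39161)²·(1−2543/17882)·26.35/2543 = 0.0018532749
  Tier 3: (12890/39161)²·(1−2709/12890)·291.1/2709 = 0.0091953658
  Tier 4: (4405/39161)²·(1−558/4405)·45.7/558 = 9.0498744 × 10^-4
  Tier 1: (3984/39161)²·(1−601/3984)·67.15/601 = 9.8194085 × 10^-4
  → Var(ȳ_str) = 0.012935569.
Var(ȳ_srs) = (1 − 6411/39161)·253.3/6411 = 0.033042047.
deff = 0.012935569 / 0.033042047 = 0.3915.

0.3915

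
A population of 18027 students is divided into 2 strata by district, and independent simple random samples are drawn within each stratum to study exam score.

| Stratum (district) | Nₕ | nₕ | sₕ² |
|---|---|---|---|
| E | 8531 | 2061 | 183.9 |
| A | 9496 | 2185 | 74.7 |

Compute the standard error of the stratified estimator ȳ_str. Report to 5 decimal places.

Var(ȳ_str) = Σₕ Wₕ²(1 − fₕ)sₕ²/nₕ with Wₕ = Nₕ/N, N = 18027.
E: Wₕ = 0.47323459; term = 0.47323459²·(1 − 0.24158950)·183.9/2061 = 0.015155178.
A: Wₕ = 0.52676541; term = 0.52676541²·(1 − 0.23009688)·74.7/2185 = 0.0073036463.
Sum = 0.022458824.
SE = √(0.022458824) = 0.14986.

0.14986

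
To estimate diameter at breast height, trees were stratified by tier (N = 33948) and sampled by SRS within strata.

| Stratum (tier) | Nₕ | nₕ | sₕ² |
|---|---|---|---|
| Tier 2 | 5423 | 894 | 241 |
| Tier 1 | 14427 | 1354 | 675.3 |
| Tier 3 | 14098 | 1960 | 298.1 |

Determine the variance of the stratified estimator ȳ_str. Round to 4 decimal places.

Var(ȳ_str) = Σₕ Wₕ²(1 − fₕ)sₕ²/nₕ with Wₕ = Nₕ/N, N = 33948.
Tier 2: Wₕ = 0.15974431; term = 0.15974431²·(1 − 0.16485340)·241/894 = 0.0057450401.
Tier 1: Wₕ = 0.42497349; term = 0.42497349²·(1 − 0.09385181)·675.3/1354 = 0.081620827.
Tier 3: Wₕ = 0.41528220; term = 0.41528220²·(1 − 0.13902681)·298.1/1960 = 0.022583027.
Sum = 0.10994889.

0.1099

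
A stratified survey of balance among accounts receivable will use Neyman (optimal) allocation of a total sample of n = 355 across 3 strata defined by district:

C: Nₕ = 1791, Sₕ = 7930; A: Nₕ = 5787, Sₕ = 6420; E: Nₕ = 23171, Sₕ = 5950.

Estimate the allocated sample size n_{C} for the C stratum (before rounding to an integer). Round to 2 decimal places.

26.65

Neyman allocation: nₕ = n·NₕSₕ / Σⱼ NⱼSⱼ.
Σ NⱼSⱼ = 1791·7930 + 5787·6420 + 23171·5950 = 1.8922262 × 10^8.
n_{C} = 355·1791·7930 / (1.8922262 × 10^8) = 26.65.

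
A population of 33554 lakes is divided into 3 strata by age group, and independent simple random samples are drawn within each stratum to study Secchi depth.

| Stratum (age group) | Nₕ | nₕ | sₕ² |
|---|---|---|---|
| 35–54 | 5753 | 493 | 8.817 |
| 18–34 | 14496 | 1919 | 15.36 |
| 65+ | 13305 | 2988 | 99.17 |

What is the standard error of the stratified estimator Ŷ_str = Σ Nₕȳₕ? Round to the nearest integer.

Var(Ŷ_str) = Σₕ Nₕ²(1 − fₕ)sₕ²/nₕ.
35–54: 5753²·(1 − 493/5753)·8.817/493 = 541195.33.
18–34: 14496²·(1 − 1919/14496)·15.36/1919 = 1.4592896 × 10^6.
65+: 13305²·(1 − 2988/13305)·99.17/2988 = 4.5558354 × 10^6.
Sum = 6.5563203 × 10^6.
SE = √(6.5563203 × 10^6) = 2561.

2561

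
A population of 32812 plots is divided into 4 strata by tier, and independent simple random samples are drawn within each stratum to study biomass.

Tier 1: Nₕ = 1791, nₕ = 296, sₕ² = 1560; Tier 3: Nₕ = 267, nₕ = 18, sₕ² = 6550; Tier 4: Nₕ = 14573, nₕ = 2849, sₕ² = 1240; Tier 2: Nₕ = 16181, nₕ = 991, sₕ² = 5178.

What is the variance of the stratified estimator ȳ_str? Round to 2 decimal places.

1.30

Var(ȳ_str) = Σₕ Wₕ²(1 − fₕ)sₕ²/nₕ with Wₕ = Nₕ/N, N = 32812.
Tier 1: Wₕ = 0.05458369; term = 0.05458369²·(1 − 0.16527080)·1560/296 = 0.013107029.
Tier 3: Wₕ = 0.00813727; term = 0.00813727²·(1 − 0.06741573)·6550/18 = 0.022470565.
Tier 4: Wₕ = 0.44413629; term = 0.44413629²·(1 − 0.19549852)·1240/2849 = 0.069069865.
Tier 2: Wₕ = 0.49314275; term = 0.49314275²·(1 − 0.06124467)·5178/991 = 1.1928508.
Sum = 1.2974983.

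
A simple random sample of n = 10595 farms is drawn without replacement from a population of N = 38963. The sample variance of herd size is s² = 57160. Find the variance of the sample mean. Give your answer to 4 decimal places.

Under SRS without replacement, Var(ȳ) = (1 − f)·s²/n with f = n/N = 10595/38963 = 0.27192465.
Var(ȳ) = (1 − 0.27192465)·57160/10595 = 0.72807535·5.3949976 = 3.9279648.

3.9280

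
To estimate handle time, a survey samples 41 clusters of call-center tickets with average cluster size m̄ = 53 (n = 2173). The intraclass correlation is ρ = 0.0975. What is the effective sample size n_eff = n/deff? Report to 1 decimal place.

deff = 1 + (53 − 1)·0.0975 = 1 + 5.07 = 6.07.
n_eff = 2173 / 6.07 = 358.0.

358.0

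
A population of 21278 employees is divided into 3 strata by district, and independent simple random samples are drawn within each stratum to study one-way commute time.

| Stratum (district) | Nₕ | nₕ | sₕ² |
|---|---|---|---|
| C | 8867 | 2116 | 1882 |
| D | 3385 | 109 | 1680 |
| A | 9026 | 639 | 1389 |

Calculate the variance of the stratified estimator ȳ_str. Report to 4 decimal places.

0.8585

Var(ȳ_str) = Σₕ Wₕ²(1 − fₕ)sₕ²/nₕ with Wₕ = Nₕ/N, N = 21278.
C: Wₕ = 0.41672150; term = 0.41672150²·(1 − 0.23863765)·1882/2116 = 0.11759454.
D: Wₕ = 0.15908450; term = 0.15908450²·(1 − 0.03220089)·1680/109 = 0.3775059.
A: Wₕ = 0.42419400; term = 0.42419400²·(1 − 0.07079548)·1389/639 = 0.36344755.
Sum = 0.85854799.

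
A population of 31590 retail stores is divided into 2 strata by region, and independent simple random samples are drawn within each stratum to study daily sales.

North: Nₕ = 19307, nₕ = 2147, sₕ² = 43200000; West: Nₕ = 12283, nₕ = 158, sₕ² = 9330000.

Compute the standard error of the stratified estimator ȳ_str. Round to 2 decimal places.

Var(ȳ_str) = Σₕ Wₕ²(1 − fₕ)sₕ²/nₕ with Wₕ = Nₕ/N, N = 31590.
North: Wₕ = 0.61117442; term = 0.61117442²·(1 − 0.11120319)·43200000/2147 = 6680.1241.
West: Wₕ = 0.38882558; term = 0.38882558²·(1 − 0.01286331)·9330000/158 = 8812.7511.
Sum = 15492.875.
SE = √(15492.875) = 124.47.

124.47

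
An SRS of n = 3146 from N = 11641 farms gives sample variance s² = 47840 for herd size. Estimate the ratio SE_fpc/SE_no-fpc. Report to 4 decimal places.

0.8543

f = n/N = 3146/11641 = 0.27025170.
SE_no-fpc = √(s²/n) = 3.8995656; SE_fpc = √((1−f)s²/n) = 3.3312158.
Ratio = √(1−f) = 0.85425307.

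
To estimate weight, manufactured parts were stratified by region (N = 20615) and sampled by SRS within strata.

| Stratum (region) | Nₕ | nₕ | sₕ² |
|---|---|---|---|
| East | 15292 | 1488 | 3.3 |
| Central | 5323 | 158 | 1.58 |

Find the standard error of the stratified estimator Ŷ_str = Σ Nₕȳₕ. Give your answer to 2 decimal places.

862.02

Var(Ŷ_str) = Σₕ Nₕ²(1 − fₕ)sₕ²/nₕ.
East: 15292²·(1 − 1488/15292)·3.3/1488 = 468144.85.
Central: 5323²·(1 − 158/5323)·1.58/158 = 274932.95.
Sum = 743077.8.
SE = √(743077.8) = 862.02.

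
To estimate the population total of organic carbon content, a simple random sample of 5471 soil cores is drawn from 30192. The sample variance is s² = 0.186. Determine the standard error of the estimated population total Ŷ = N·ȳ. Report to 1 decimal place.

159.3

Var(Ŷ) = N²·Var(ȳ) = N²·(1 − n/N)·s²/n.
f = 5471/30192 = 0.18120694; Var(ȳ) = 0.81879306·0.186/5471 = 2.7836869 × 10^-5.
Var(Ŷ) = 30192² · (2.7836869 × 10^-5) = 25374.889.
SE(Ŷ) = √(25374.889) = 159.3.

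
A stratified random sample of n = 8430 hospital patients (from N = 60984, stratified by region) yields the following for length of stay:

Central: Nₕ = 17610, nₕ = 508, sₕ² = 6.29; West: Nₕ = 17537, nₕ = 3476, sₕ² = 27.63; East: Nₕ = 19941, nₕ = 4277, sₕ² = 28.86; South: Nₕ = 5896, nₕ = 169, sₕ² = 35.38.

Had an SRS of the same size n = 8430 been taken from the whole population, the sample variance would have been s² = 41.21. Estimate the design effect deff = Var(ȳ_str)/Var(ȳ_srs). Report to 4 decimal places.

Var(ȳ_str) = Σ Wₕ²(1−fₕ)sₕ²/nₕ with Wₕ = Nₕ/60984:
  Central: (17610/60984)²·(1−508/17610)·6.29/508 = 0.0010026777
  West: (17537/60984)²·(1−3476/17537)·27.63/3476 = 5.2703665 × 10^-4
  East: (19941/60984)²·(1−4277/19941)·28.86/4277 = 5.6672826 × 10^-4
  South: (5896/60984)²·(1−169/5896)·35.38/169 = 0.0019007455
  → Var(ȳ_str) = 0.0039971881.
Var(ȳ_srs) = (1 − 8430/60984)·41.21/8430 = 0.0042127425.
deff = 0.0039971881 / 0.0042127425 = 0.9488.

0.9488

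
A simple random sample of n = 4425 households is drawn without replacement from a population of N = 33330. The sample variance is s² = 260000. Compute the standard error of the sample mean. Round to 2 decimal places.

7.14

Under SRS without replacement, Var(ȳ) = (1 − f)·s²/n with f = n/N = 4425/33330 = 0.13276328.
Var(ȳ) = (1 − 0.13276328)·260000/4425 = 0.86723672·58.757062 = 50.956282.
SE(ȳ) = √(50.956282) = 7.14.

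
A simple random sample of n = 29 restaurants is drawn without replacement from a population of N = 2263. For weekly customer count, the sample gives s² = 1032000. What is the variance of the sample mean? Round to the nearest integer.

35130

Under SRS without replacement, Var(ȳ) = (1 − f)·s²/n with f = n/N = 29/2263 = 0.01281485.
Var(ȳ) = (1 − 0.01281485)·1032000/29 = 0.98718515·35586.207 = 35130.175.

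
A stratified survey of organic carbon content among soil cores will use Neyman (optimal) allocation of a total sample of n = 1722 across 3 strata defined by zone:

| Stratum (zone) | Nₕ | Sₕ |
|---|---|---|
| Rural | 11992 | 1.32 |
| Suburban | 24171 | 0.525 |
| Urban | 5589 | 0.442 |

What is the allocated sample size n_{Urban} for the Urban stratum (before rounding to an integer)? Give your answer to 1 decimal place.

Neyman allocation: nₕ = n·NₕSₕ / Σⱼ NⱼSⱼ.
Σ NⱼSⱼ = 11992·1.32 + 24171·0.525 + 5589·0.442 = 30989.553.
n_{Urban} = 1722·5589·0.442 / 30989.553 = 137.3.

137.3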